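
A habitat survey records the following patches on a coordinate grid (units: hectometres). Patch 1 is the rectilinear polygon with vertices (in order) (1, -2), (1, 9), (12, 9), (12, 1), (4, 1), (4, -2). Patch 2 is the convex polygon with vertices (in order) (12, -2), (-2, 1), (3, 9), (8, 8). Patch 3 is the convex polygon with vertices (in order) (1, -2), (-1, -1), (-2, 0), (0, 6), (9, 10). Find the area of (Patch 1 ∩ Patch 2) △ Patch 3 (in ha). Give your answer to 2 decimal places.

|Patch 1 ∩ Patch 2| = 62.9929.
|(Patch 1 ∩ Patch 2) ∩ Patch 3| = 29.6459.
|(Patch 1 ∩ Patch 2) △ Patch 3| = 62.9929 + 49.5 − 59.2918 = 53.20.

53.20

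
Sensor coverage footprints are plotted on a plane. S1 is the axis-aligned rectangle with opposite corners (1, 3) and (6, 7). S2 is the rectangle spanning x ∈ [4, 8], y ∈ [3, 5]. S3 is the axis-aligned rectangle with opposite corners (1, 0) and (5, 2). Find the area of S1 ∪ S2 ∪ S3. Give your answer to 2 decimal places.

By inclusion–exclusion:
Individual areas: |S1| = 20, |S2| = 8, |S3| = 8.
|S1∩S2|: x∈[4,6], y∈[3,5] → 2·2 = 4.
|S1∩S3| = 0 (no overlap).
|S2∩S3| = 0 (no overlap).
|S1∩S2∩S3| = 0.
|S1 ∪ S2 ∪ S3| = 36 − 4 + 0 = 32.00.

32.00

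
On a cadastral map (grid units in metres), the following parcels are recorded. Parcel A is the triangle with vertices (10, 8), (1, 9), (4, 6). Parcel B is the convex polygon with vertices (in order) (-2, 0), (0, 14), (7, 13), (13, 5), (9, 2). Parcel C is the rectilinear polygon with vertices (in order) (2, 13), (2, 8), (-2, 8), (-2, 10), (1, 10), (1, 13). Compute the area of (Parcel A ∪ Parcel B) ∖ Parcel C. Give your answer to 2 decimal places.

|Parcel A ∪ Parcel B| = 137.5.
|(Parcel A ∪ Parcel B) ∩ Parcel C| = 8.4286.
|(Parcel A ∪ Parcel B) ∖ Parcel C| = 137.5 − 8.4286 = 129.07.

129.07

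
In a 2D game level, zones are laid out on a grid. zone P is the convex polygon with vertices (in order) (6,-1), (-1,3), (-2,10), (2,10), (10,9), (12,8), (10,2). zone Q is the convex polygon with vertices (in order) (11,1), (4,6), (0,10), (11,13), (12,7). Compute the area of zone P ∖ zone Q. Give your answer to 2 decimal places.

59.71

|zone P| = 107.5, |zone P∩zone Q| = 47.7939.
|zone P ∖ zone Q| = |zone P| − |zone P∩zone Q| = 107.5 − 47.7939 = 59.71.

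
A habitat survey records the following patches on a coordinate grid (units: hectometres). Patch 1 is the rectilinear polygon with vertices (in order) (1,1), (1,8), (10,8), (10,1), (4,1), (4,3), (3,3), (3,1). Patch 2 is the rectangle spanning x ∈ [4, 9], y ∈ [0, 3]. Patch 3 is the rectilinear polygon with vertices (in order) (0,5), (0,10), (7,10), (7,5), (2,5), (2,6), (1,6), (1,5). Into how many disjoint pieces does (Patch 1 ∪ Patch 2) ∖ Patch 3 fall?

1

(Patch 1 ∪ Patch 2) ∖ Patch 3 is a single connected region.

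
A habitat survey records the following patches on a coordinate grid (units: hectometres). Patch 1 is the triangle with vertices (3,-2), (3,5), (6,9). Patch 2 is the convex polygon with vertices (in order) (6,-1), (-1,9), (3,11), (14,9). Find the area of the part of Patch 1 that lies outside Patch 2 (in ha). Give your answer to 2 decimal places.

2.74

|Patch 1| = 10.5, |Patch 1∩Patch 2| = 7.7583.
|Patch 1 ∖ Patch 2| = |Patch 1| − |Patch 1∩Patch 2| = 10.5 − 7.7583 = 2.74.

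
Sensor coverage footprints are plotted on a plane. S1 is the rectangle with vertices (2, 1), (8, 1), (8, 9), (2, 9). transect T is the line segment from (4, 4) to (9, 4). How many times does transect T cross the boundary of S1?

1

The segment meets the boundary at (8,4).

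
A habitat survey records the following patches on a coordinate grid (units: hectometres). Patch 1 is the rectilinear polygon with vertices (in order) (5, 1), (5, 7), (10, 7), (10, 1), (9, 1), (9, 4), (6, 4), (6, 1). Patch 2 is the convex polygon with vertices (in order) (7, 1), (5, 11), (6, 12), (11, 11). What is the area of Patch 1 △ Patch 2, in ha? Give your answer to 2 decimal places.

|Patch 1| = 21, |Patch 2| = 33, |Patch 1∩Patch 2| = 8.1.
|Patch 1 △ Patch 2| = |Patch 1| + |Patch 2| − 2·|Patch 1∩Patch 2| = 21 + 33 − 16.2 = 37.80.

37.80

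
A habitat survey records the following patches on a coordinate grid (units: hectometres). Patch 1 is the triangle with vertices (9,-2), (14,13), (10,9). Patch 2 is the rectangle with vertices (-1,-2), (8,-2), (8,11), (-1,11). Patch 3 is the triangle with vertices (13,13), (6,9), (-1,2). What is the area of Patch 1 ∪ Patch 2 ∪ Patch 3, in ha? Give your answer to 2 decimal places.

By inclusion–exclusion:
Individual areas: |Patch 1| = 20, |Patch 2| = 117, |Patch 3| = 10.5.
|Patch 1∩Patch 2| = 0.
|Patch 1∩Patch 3| = 0.
|Patch 2∩Patch 3| = 7.8214.
|Patch 1∩Patch 2∩Patch 3| = 0.
|Patch 1 ∪ Patch 2 ∪ Patch 3| = 147.5 − 7.8214 + 0 = 139.68.

139.68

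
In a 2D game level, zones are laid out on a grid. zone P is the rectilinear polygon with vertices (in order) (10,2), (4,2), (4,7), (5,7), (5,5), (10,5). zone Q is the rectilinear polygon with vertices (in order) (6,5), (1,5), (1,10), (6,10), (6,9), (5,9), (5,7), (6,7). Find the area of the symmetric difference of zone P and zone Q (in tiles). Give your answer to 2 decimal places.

39.00

|zone P| = 20, |zone Q| = 23, |zone P∩zone Q| = 2.
|zone P △ zone Q| = |zone P| + |zone Q| − 2·|zone P∩zone Q| = 20 + 23 − 4 = 39.00.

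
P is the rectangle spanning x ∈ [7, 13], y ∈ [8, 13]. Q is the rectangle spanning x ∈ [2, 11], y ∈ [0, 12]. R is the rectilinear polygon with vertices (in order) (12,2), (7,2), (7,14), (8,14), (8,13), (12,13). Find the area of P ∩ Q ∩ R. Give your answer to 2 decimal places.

16.00

The intersection is the polygon with vertices (7,12), (11,12), (11,8), (7,8).
By the shoelace formula its area is 16.00.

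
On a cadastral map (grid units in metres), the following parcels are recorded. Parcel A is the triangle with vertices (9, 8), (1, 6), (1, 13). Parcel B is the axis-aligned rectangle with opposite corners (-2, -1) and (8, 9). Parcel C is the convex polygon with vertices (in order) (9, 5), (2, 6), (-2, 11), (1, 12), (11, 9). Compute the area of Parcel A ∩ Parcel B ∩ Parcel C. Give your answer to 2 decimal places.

14.24

The intersection is the polygon with vertices (1,9), (7.4,9), (8,8.625), (8,7.75), (1.833,6.208), (1,7.25).
By the shoelace formula its area is 14.24.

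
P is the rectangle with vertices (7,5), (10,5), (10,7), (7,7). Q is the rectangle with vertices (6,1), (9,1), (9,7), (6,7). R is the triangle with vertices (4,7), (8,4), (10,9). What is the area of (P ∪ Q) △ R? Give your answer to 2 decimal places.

|P ∪ Q| = 20.
|(P ∪ Q) ∩ R| = 6.3.
|(P ∪ Q) △ R| = 20 + 13 − 12.6 = 20.40.

20.40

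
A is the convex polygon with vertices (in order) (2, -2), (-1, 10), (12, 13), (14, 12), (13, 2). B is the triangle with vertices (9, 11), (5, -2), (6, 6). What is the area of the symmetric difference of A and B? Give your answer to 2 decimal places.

|A| = 155.5, |B| = 9.5, |A∩B| = 9.3718.
|A △ B| = |A| + |B| − 2·|A∩B| = 155.5 + 9.5 − 18.7435 = 146.26.

146.26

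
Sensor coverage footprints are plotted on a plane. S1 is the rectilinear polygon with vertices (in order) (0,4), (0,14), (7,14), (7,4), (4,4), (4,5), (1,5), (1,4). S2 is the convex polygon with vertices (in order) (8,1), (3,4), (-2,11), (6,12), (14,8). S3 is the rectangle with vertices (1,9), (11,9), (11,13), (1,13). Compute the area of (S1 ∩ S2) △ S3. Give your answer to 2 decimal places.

53.47

|S1 ∩ S2| = 45.8429.
|(S1 ∩ S2) ∩ S3| = 16.1875.
|(S1 ∩ S2) △ S3| = 45.8429 + 40 − 32.375 = 53.47.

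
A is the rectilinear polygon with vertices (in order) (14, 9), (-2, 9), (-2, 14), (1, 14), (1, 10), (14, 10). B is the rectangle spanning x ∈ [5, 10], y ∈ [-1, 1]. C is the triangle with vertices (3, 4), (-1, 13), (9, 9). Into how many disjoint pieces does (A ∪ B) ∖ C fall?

3

(A ∪ B) ∖ C splits into 3 disjoint pieces (area 6.25, area 11.3556, area 10).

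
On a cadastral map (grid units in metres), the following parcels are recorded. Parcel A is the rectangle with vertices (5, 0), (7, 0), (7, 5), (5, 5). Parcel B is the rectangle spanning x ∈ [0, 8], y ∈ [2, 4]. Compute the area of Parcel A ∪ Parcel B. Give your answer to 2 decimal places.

22.00

By inclusion–exclusion:
Individual areas: |Parcel A| = 10, |Parcel B| = 16.
|Parcel A∩Parcel B|: x∈[5,7], y∈[2,4] → 2·2 = 4.
|Parcel A ∪ Parcel B| = 26 − 4 = 22.00.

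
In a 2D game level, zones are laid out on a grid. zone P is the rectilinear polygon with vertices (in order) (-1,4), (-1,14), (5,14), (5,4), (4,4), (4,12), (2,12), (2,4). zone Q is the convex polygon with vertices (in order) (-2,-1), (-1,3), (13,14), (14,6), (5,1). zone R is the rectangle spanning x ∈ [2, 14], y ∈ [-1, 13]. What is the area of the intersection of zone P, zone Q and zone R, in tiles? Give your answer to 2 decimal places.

3.32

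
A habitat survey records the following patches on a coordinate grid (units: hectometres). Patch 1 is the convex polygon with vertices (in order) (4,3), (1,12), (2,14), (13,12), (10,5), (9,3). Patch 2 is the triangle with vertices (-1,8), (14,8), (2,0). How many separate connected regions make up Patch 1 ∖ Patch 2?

Patch 1 ∖ Patch 2 splits into 2 disjoint pieces (area 53.9048, area 3.1167).

2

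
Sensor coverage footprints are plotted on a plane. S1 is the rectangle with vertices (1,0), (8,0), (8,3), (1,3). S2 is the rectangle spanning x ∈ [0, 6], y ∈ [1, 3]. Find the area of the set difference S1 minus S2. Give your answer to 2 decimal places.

11.00

|S1∩S2|: x∈[1,6], y∈[1,3] → 5·2 = 10.
|S1| = 21.
|S1 ∖ S2| = |S1| − |S1∩S2| = 21 − 10 = 11.00.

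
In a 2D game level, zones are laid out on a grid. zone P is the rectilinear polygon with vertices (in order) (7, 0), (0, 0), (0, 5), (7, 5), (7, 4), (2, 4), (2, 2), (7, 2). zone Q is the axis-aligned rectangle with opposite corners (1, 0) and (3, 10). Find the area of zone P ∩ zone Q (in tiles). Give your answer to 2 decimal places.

8.00

The intersection is the polygon with vertices (1,0), (1,5), (3,5), (3,4), (2,4), (2,2), (3,2), (3,0).
By the shoelace formula its area is 8.00.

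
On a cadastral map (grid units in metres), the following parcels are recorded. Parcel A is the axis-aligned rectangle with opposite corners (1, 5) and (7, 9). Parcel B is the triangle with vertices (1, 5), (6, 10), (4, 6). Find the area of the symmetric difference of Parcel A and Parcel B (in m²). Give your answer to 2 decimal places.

|Parcel A| = 24, |Parcel B| = 5, |Parcel A∩Parcel B| = 4.75.
|Parcel A △ Parcel B| = |Parcel A| + |Parcel B| − 2·|Parcel A∩Parcel B| = 24 + 5 − 9.5 = 19.50.

19.50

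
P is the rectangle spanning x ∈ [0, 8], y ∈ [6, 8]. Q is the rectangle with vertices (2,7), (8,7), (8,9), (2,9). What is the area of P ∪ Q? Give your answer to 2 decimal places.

22.00

By inclusion–exclusion:
Individual areas: |P| = 16, |Q| = 12.
|P∩Q|: x∈[2,8], y∈[7,8] → 6·1 = 6.
|P ∪ Q| = 28 − 6 = 22.00.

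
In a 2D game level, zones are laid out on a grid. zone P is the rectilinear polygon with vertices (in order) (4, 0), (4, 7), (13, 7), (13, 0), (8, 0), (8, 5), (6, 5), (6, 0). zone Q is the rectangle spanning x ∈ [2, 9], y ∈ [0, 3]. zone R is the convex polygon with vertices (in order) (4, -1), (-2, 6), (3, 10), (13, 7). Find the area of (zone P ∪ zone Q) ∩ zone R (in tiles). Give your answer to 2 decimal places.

36.68

The region (zone P ∪ zone Q) ∩ zone R has outer boundary with vertices (13,7), (5.125,0), (4,0), (3.143,0), (2,1.333), (2,3), (4,3), (4,7) (shoelace area 40.68).
It has a hole with vertices (6,5), (6,3), (8,3), (8,5) (area 4.00).
Net area = 40.68 − 4.00 = 36.68.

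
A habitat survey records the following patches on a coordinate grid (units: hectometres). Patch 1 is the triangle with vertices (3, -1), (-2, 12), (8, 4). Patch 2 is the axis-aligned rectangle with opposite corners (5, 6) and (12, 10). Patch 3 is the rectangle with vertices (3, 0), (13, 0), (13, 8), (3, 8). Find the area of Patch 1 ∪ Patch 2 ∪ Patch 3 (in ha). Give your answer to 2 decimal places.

117.00

By inclusion–exclusion:
Individual areas: |Patch 1| = 45, |Patch 2| = 28, |Patch 3| = 80.
|Patch 1∩Patch 2| = 0.1.
|Patch 1∩Patch 3| = 22.
|Patch 2∩Patch 3|: x∈[5,12], y∈[6,8] → 7·2 = 14.
|Patch 1∩Patch 2∩Patch 3| = 0.1.
|Patch 1 ∪ Patch 2 ∪ Patch 3| = 153 − 36.1 + 0.1 = 117.00.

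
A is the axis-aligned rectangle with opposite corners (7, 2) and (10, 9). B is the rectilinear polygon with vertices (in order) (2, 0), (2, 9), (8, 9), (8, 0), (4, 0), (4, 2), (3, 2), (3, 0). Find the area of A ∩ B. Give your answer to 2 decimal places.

The intersection is the polygon with vertices (8,9), (8,2), (7,2), (7,9).
By the shoelace formula its area is 7.00.

7.00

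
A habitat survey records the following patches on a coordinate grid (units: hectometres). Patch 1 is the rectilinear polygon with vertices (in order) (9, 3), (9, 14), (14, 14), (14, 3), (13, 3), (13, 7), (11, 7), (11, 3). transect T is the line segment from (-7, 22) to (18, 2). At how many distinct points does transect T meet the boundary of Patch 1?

4

The segment meets the boundary at (14,5.2), (13,6), (11.75,7), (9,9.2).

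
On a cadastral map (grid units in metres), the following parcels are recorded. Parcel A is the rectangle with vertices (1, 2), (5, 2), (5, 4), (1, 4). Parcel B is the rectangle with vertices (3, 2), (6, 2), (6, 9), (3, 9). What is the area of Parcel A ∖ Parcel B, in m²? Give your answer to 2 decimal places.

|Parcel A∩Parcel B|: x∈[3,5], y∈[2,4] → 2·2 = 4.
|Parcel A| = 8.
|Parcel A ∖ Parcel B| = |Parcel A| − |Parcel A∩Parcel B| = 8 − 4 = 4.00.

4.00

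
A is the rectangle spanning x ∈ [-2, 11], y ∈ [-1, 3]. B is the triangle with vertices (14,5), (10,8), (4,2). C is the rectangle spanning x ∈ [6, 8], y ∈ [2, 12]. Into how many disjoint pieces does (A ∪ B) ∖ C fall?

2

(A ∪ B) ∖ C splits into 2 disjoint pieces (area 50.5, area 15.4).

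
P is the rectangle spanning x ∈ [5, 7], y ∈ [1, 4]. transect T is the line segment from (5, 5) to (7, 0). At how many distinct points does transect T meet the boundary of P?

The segment meets the boundary at (6.6,1), (5.4,4).

2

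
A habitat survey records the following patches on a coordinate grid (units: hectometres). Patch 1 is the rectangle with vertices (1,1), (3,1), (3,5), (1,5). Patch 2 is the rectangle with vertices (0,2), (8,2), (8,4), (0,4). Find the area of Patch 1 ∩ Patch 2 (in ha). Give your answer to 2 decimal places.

4.00

|Patch 1∩Patch 2|: x∈[1,3], y∈[2,4] → 2·2 = 4.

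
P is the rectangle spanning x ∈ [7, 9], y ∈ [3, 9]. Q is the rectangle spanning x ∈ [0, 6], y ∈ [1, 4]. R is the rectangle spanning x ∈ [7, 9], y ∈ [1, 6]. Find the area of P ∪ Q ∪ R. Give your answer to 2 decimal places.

34.00

By inclusion–exclusion:
Individual areas: |P| = 12, |Q| = 18, |R| = 10.
|P∩Q| = 0 (no overlap).
|P∩R|: x∈[7,9], y∈[3,6] → 2·3 = 6.
|Q∩R| = 0 (no overlap).
|P∩Q∩R| = 0.
|P ∪ Q ∪ R| = 40 − 6 + 0 = 34.00.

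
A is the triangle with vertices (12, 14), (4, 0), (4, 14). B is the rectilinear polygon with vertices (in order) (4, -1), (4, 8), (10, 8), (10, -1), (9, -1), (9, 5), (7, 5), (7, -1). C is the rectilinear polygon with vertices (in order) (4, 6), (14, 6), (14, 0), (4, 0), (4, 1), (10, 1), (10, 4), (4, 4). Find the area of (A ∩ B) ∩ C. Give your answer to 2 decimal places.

6.00

|A ∩ B| = 18.2857.
|(A ∩ B) ∩ C| = 6.00.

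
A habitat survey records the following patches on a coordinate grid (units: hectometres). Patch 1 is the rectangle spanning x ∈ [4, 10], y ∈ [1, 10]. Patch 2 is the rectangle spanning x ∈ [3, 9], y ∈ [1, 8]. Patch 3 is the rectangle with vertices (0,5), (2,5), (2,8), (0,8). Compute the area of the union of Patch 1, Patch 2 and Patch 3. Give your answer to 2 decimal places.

By inclusion–exclusion:
Individual areas: |Patch 1| = 54, |Patch 2| = 42, |Patch 3| = 6.
|Patch 1∩Patch 2|: x∈[4,9], y∈[1,8] → 5·7 = 35.
|Patch 1∩Patch 3| = 0 (no overlap).
|Patch 2∩Patch 3| = 0 (no overlap).
|Patch 1∩Patch 2∩Patch 3| = 0.
|Patch 1 ∪ Patch 2 ∪ Patch 3| = 102 − 35 + 0 = 67.00.

67.00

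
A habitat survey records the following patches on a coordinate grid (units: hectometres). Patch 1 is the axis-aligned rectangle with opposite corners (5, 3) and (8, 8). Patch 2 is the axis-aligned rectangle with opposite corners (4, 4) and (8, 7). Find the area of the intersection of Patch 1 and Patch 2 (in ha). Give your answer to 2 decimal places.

9.00

|Patch 1∩Patch 2|: x∈[5,8], y∈[4,7] → 3·3 = 9.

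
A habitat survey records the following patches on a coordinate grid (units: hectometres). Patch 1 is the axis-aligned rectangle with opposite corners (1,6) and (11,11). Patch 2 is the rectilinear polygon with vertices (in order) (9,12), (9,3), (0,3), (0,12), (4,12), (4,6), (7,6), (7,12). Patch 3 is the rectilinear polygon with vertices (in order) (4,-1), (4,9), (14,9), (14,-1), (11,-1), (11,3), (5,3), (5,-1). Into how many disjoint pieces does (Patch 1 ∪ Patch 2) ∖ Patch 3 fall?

1

(Patch 1 ∪ Patch 2) ∖ Patch 3 is a single connected region.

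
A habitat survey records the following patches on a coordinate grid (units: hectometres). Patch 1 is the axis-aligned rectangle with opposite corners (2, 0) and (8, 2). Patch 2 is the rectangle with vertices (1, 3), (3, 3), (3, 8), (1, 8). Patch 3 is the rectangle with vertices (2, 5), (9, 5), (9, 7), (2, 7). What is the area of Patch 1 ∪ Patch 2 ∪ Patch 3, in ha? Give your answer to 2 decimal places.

34.00

By inclusion–exclusion:
Individual areas: |Patch 1| = 12, |Patch 2| = 10, |Patch 3| = 14.
|Patch 1∩Patch 2| = 0 (no overlap).
|Patch 1∩Patch 3| = 0 (no overlap).
|Patch 2∩Patch 3|: x∈[2,3], y∈[5,7] → 1·2 = 2.
|Patch 1∩Patch 2∩Patch 3| = 0.
|Patch 1 ∪ Patch 2 ∪ Patch 3| = 36 − 2 + 0 = 34.00.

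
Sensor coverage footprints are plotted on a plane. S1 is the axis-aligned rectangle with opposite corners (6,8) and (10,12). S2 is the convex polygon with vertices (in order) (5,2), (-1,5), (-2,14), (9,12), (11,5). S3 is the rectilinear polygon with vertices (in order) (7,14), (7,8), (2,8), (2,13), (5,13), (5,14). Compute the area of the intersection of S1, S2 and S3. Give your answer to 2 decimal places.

4.00

The intersection is the polygon with vertices (6,8), (6,12), (7,12), (7,8).
By the shoelace formula its area is 4.00.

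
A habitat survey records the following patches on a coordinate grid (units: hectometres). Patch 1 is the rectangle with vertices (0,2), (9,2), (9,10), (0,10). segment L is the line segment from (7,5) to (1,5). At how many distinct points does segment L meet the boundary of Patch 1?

0

The segment lies entirely inside Patch 1 and never meets its boundary.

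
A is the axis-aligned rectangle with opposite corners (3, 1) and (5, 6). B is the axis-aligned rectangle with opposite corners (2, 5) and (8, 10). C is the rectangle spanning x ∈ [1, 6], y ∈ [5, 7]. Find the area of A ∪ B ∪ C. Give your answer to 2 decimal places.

By inclusion–exclusion:
Individual areas: |A| = 10, |B| = 30, |C| = 10.
|A∩B|: x∈[3,5], y∈[5,6] → 2·1 = 2.
|A∩C|: x∈[3,5], y∈[5,6] → 2·1 = 2.
|B∩C|: x∈[2,6], y∈[5,7] → 4·2 = 8.
|A∩B∩C| = 2.
|A ∪ B ∪ C| = 50 − 12 + 2 = 40.00.

40.00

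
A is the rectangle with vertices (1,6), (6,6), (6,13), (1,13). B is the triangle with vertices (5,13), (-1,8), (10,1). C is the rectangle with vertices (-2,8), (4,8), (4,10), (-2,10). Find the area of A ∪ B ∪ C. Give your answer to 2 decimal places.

By inclusion–exclusion:
Individual areas: |A| = 35, |B| = 48.5, |C| = 12.
|A∩B| = 26.7177.
|A∩C|: x∈[1,4], y∈[8,10] → 3·2 = 6.
|B∩C| = 7.6.
|A∩B∩C| = 5.9333.
|A ∪ B ∪ C| = 95.5 − 40.3177 + 5.9333 = 61.12.

61.12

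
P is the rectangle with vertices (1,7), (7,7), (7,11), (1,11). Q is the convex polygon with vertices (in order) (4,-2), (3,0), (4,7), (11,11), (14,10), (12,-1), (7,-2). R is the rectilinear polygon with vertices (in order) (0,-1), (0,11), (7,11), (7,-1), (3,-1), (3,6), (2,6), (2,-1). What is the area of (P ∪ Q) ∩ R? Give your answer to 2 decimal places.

52.25

The region (P ∪ Q) ∩ R is the polygon with vertices (1,11), (7,11), (7,8.714), (7,-1), (3.5,-1), (3,0), (4,7), (1,7).
By the shoelace formula its area is 52.25.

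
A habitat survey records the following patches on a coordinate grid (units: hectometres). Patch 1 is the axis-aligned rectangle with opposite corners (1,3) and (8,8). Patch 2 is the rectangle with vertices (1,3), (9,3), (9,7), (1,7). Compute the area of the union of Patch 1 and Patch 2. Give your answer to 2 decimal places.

By inclusion–exclusion:
Individual areas: |Patch 1| = 35, |Patch 2| = 32.
|Patch 1∩Patch 2|: x∈[1,8], y∈[3,7] → 7·4 = 28.
|Patch 1 ∪ Patch 2| = 67 − 28 = 39.00.

39.00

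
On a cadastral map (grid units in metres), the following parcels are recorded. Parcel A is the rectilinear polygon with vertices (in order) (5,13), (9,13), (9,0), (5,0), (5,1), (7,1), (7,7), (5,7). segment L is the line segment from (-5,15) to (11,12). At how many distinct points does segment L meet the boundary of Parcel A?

2

The segment meets the boundary at (9,12.375), (5.667,13).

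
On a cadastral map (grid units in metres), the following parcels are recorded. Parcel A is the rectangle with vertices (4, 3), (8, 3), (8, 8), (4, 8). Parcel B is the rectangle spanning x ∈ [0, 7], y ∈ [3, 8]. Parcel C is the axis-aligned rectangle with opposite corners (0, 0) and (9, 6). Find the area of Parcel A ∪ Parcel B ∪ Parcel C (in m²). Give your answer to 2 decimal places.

70.00

By inclusion–exclusion:
Individual areas: |Parcel A| = 20, |Parcel B| = 35, |Parcel C| = 54.
|Parcel A∩Parcel B|: x∈[4,7], y∈[3,8] → 3·5 = 15.
|Parcel A∩Parcel C|: x∈[4,8], y∈[3,6] → 4·3 = 12.
|Parcel B∩Parcel C|: x∈[0,7], y∈[3,6] → 7·3 = 21.
|Parcel A∩Parcel B∩Parcel C| = 9.
|Parcel A ∪ Parcel B ∪ Parcel C| = 109 − 48 + 9 = 70.00.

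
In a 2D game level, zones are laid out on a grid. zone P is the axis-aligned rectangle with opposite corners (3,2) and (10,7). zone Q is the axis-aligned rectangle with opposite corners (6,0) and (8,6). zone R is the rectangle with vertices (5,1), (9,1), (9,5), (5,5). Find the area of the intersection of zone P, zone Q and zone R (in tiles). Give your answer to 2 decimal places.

6.00

The intersection is the polygon with vertices (6,5), (8,5), (8,2), (6,2).
By the shoelace formula its area is 6.00.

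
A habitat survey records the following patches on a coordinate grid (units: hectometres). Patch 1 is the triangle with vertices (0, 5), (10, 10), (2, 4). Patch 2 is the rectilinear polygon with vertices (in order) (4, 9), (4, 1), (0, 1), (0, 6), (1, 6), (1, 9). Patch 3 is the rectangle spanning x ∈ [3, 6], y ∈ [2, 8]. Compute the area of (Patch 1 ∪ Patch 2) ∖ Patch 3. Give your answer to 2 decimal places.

25.00

|Patch 1 ∪ Patch 2| = 33.5.
|(Patch 1 ∪ Patch 2) ∩ Patch 3| = 8.5.
|(Patch 1 ∪ Patch 2) ∖ Patch 3| = 33.5 − 8.5 = 25.00.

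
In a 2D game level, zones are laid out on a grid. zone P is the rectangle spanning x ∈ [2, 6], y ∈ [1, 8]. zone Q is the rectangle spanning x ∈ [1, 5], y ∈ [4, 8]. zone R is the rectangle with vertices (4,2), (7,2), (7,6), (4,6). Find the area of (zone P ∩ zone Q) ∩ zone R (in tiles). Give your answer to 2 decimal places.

2.00

The region (zone P ∩ zone Q) ∩ zone R is the polygon with vertices (5,4), (4,4), (4,6), (5,6).
By the shoelace formula its area is 2.00.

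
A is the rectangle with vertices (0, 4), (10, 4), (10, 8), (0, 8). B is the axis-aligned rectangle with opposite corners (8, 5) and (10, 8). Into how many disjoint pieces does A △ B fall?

1

A △ B is a single connected region.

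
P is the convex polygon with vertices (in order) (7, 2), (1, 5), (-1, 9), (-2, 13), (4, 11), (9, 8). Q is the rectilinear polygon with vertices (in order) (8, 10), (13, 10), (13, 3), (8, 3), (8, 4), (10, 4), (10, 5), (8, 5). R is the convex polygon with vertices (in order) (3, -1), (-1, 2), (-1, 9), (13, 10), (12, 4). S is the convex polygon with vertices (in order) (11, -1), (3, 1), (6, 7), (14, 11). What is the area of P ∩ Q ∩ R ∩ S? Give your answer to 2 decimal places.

1.64

The intersection is the polygon with vertices (8,8), (8.546,8.273), (9,8), (8,5).
By the shoelace formula its area is 1.64.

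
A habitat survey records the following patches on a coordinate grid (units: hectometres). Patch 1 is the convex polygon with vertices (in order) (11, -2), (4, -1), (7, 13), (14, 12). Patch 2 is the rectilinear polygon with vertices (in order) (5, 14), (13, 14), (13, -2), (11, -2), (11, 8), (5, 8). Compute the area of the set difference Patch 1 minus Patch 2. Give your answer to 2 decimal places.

|Patch 1| = 101, |Patch 1∩Patch 2| = 40.7738.
|Patch 1 ∖ Patch 2| = |Patch 1| − |Patch 1∩Patch 2| = 101 − 40.7738 = 60.23.

60.23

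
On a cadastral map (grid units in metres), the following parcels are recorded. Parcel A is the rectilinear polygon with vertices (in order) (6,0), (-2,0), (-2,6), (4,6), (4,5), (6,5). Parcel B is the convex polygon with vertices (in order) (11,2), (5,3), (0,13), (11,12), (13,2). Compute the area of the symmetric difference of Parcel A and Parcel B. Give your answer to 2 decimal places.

|Parcel A| = 46, |Parcel B| = 92.5, |Parcel A∩Parcel B| = 3.3333.
|Parcel A △ Parcel B| = |Parcel A| + |Parcel B| − 2·|Parcel A∩Parcel B| = 46 + 92.5 − 6.6667 = 131.83.

131.83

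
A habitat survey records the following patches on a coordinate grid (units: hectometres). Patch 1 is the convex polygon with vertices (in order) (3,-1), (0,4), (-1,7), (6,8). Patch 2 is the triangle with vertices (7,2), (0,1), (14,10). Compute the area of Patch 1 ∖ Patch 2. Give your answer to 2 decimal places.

|Patch 1| = 32, |Patch 1∩Patch 2| = 3.9533.
|Patch 1 ∖ Patch 2| = |Patch 1| − |Patch 1∩Patch 2| = 32 − 3.9533 = 28.05.

28.05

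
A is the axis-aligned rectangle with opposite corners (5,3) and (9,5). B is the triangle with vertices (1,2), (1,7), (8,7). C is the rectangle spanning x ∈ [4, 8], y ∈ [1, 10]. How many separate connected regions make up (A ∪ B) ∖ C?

(A ∪ B) ∖ C splits into 2 disjoint pieces (area 2, area 11.7857).

2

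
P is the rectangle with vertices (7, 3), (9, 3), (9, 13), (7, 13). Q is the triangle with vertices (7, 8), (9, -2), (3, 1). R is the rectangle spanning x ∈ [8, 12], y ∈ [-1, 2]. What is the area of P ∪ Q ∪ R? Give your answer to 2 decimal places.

55.00

By inclusion–exclusion:
Individual areas: |P| = 20, |Q| = 27, |R| = 12.
|P∩Q| = 2.5.
|P∩R| = 0 (no overlap).
|Q∩R| = 1.5.
|P∩Q∩R| = 0.
|P ∪ Q ∪ R| = 59 − 4 + 0 = 55.00.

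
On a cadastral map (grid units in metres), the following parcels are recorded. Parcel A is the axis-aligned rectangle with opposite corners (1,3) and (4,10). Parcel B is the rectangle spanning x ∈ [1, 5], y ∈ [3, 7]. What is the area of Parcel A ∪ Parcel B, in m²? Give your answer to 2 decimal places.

25.00

By inclusion–exclusion:
Individual areas: |Parcel A| = 21, |Parcel B| = 16.
|Parcel A∩Parcel B|: x∈[1,4], y∈[3,7] → 3·4 = 12.
|Parcel A ∪ Parcel B| = 37 − 12 = 25.00.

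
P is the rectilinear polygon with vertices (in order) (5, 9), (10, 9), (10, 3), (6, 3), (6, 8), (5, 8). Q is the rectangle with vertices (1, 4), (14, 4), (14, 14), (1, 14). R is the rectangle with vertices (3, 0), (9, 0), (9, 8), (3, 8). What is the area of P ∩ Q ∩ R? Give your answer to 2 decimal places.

12.00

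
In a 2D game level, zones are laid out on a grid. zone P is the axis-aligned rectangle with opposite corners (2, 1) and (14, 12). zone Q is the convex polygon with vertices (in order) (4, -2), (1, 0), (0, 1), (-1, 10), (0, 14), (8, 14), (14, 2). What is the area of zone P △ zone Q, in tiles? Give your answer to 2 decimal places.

|zone P| = 132, |zone Q| = 169, |zone P∩zone Q| = 105.75.
|zone P △ zone Q| = |zone P| + |zone Q| − 2·|zone P∩zone Q| = 132 + 169 − 211.5 = 89.50.

89.50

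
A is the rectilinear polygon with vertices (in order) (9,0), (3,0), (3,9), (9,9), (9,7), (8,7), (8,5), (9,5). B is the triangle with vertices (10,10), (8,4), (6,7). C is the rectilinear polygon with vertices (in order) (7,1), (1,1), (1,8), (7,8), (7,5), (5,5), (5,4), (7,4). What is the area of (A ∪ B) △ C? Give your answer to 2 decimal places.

42.50

|A ∪ B| = 54.5.
|(A ∪ B) ∩ C| = 26.
|(A ∪ B) △ C| = 54.5 + 40 − 52 = 42.50.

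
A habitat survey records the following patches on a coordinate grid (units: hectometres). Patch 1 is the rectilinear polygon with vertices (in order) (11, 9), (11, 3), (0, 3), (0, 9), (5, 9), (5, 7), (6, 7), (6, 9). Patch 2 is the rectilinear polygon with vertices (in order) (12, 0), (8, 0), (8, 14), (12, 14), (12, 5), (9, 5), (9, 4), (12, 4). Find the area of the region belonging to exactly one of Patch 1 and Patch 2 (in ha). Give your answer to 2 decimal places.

85.00

|Patch 1| = 64, |Patch 2| = 53, |Patch 1∩Patch 2| = 16.
|Patch 1 △ Patch 2| = |Patch 1| + |Patch 2| − 2·|Patch 1∩Patch 2| = 64 + 53 − 32 = 85.00.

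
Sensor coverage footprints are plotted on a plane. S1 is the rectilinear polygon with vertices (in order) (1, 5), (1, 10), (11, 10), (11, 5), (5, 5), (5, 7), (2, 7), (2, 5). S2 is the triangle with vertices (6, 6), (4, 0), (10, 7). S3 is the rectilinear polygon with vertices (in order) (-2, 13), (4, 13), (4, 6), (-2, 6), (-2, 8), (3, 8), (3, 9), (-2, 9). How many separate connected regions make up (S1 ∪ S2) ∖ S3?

(S1 ∪ S2) ∖ S3 splits into 3 disjoint pieces (area 39.5476, area 1, area 2).

3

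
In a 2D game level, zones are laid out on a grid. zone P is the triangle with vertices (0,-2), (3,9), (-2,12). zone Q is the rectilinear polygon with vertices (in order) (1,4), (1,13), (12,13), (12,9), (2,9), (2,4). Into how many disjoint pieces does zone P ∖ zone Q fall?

zone P ∖ zone Q splits into 2 disjoint pieces (area 24.2091, area 1.8333).

2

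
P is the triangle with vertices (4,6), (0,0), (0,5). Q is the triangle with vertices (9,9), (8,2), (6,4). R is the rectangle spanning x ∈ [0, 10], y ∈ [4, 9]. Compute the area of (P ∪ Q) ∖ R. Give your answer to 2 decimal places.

|P ∪ Q| = 18.
|(P ∪ Q) ∩ R| = 10.381.
|(P ∪ Q) ∖ R| = 18 − 10.381 = 7.62.

7.62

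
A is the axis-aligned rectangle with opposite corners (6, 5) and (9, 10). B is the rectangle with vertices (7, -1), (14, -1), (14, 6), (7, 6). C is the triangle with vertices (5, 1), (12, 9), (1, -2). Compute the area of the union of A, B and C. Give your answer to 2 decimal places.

66.28

By inclusion–exclusion:
Individual areas: |A| = 15, |B| = 49, |C| = 5.5.
|A∩B|: x∈[7,9], y∈[5,6] → 2·1 = 2.
|A∩C| = 0.3571.
|B∩C| = 1.2232.
|A∩B∩C| = 0.3571.
|A ∪ B ∪ C| = 69.5 − 3.5804 + 0.3571 = 66.28.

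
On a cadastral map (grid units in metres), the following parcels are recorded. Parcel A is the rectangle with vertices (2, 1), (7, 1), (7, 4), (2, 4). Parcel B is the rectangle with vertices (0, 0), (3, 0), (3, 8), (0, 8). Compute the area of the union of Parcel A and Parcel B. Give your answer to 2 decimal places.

36.00

By inclusion–exclusion:
Individual areas: |Parcel A| = 15, |Parcel B| = 24.
|Parcel A∩Parcel B|: x∈[2,3], y∈[1,4] → 1·3 = 3.
|Parcel A ∪ Parcel B| = 39 − 3 = 36.00.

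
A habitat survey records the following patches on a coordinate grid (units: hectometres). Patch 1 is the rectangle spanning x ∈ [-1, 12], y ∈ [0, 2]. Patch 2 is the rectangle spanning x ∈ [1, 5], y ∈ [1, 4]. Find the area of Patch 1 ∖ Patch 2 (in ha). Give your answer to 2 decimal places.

|Patch 1∩Patch 2|: x∈[1,5], y∈[1,2] → 4·1 = 4.
|Patch 1| = 26.
|Patch 1 ∖ Patch 2| = |Patch 1| − |Patch 1∩Patch 2| = 26 − 4 = 22.00.

22.00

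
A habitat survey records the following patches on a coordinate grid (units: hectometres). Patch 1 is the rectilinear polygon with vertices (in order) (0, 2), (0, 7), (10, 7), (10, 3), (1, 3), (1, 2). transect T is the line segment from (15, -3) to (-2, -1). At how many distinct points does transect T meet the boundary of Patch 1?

0

The segment lies entirely outside Patch 1 and never meets its boundary.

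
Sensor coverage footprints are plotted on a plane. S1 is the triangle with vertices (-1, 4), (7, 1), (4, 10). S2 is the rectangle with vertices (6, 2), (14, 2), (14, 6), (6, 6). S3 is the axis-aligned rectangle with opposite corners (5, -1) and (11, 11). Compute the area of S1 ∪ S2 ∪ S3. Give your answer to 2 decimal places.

110.25

By inclusion–exclusion:
Individual areas: |S1| = 31.5, |S2| = 32, |S3| = 72.
|S1∩S2| = 0.6667.
|S1∩S3| = 5.25.
|S2∩S3|: x∈[6,11], y∈[2,6] → 5·4 = 20.
|S1∩S2∩S3| = 0.6667.
|S1 ∪ S2 ∪ S3| = 135.5 − 25.9167 + 0.6667 = 110.25.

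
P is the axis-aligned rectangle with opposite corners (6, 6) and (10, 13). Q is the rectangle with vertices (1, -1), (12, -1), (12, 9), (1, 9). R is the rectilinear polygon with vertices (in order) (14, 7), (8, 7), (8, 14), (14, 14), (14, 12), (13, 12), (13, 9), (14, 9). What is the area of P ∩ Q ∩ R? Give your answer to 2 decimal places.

4.00

The intersection is the polygon with vertices (10,9), (10,7), (8,7), (8,9).
By the shoelace formula its area is 4.00.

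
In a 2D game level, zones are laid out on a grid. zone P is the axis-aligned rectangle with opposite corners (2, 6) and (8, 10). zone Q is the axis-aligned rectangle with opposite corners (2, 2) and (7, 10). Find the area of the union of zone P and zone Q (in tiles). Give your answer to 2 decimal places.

44.00

By inclusion–exclusion:
Individual areas: |zone P| = 24, |zone Q| = 40.
|zone P∩zone Q|: x∈[2,7], y∈[6,10] → 5·4 = 20.
|zone P ∪ zone Q| = 64 − 20 = 44.00.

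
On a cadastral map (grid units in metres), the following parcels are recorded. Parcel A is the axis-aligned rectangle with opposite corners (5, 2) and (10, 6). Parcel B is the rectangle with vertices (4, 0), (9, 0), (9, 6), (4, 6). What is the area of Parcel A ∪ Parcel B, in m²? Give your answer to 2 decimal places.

By inclusion–exclusion:
Individual areas: |Parcel A| = 20, |Parcel B| = 30.
|Parcel A∩Parcel B|: x∈[5,9], y∈[2,6] → 4·4 = 16.
|Parcel A ∪ Parcel B| = 50 − 16 = 34.00.

34.00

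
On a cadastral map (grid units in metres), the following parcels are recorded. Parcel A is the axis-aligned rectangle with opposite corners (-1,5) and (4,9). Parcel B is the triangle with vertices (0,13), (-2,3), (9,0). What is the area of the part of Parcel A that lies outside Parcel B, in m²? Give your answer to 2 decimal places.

|Parcel A| = 20, |Parcel A∩Parcel B| = 18.806.
|Parcel A ∖ Parcel B| = |Parcel A| − |Parcel A∩Parcel B| = 20 − 18.806 = 1.19.

1.19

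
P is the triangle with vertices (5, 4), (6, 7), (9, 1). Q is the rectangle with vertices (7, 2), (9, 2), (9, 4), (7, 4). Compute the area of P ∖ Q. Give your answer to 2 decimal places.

|P| = 7.5, |P∩Q| = 1.8333.
|P ∖ Q| = |P| − |P∩Q| = 7.5 − 1.8333 = 5.67.

5.67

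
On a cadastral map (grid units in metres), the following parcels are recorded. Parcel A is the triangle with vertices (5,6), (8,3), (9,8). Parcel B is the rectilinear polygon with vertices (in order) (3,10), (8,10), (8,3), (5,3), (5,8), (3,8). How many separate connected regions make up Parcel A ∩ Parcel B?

1

Parcel A ∩ Parcel B is a single connected region.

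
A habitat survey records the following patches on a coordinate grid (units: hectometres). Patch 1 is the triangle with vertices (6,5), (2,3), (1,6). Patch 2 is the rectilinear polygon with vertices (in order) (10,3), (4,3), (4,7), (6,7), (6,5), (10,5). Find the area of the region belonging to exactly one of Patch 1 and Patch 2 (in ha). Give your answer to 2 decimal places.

20.20

|Patch 1| = 7, |Patch 2| = 16, |Patch 1∩Patch 2| = 1.4.
|Patch 1 △ Patch 2| = |Patch 1| + |Patch 2| − 2·|Patch 1∩Patch 2| = 7 + 16 − 2.8 = 20.20.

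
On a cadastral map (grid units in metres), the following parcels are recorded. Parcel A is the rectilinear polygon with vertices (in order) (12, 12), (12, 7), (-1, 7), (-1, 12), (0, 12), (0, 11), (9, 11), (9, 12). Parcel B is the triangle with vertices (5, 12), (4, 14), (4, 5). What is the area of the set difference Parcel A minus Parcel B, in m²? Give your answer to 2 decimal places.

53.71

|Parcel A| = 56, |Parcel A∩Parcel B| = 2.2857.
|Parcel A ∖ Parcel B| = |Parcel A| − |Parcel A∩Parcel B| = 56 − 2.2857 = 53.71.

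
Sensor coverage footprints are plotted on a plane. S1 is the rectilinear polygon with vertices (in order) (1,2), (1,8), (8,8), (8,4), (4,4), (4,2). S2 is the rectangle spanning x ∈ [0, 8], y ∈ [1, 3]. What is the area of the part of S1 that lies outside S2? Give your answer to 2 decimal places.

31.00

|S1| = 34, |S1∩S2| = 3.
|S1 ∖ S2| = |S1| − |S1∩S2| = 34 − 3 = 31.00.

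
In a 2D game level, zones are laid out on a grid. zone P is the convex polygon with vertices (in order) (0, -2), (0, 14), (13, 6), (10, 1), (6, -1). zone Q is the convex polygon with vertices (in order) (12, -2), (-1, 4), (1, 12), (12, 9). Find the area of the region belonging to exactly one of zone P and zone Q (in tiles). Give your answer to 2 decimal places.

|zone P| = 128.5, |zone Q| = 118.5, |zone P∩zone Q| = 97.3184.
|zone P △ zone Q| = |zone P| + |zone Q| − 2·|zone P∩zone Q| = 128.5 + 118.5 − 194.6368 = 52.36.

52.36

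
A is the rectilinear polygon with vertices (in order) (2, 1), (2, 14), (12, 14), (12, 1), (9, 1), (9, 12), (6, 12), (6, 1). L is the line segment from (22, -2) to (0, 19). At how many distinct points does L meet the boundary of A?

4

The segment meets the boundary at (5.238,14), (9,10.409), (12,7.545), (7.333,12).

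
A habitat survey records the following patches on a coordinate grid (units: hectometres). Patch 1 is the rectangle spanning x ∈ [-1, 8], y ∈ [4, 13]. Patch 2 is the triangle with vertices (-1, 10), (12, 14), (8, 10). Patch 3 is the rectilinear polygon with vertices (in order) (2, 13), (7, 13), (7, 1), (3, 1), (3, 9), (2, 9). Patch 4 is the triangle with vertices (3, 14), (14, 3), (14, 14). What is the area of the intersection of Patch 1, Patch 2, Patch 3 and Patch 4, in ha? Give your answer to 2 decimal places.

2.32

The intersection is the polygon with vertices (7,12.461), (7,10), (5.118,11.882).
By the shoelace formula its area is 2.32.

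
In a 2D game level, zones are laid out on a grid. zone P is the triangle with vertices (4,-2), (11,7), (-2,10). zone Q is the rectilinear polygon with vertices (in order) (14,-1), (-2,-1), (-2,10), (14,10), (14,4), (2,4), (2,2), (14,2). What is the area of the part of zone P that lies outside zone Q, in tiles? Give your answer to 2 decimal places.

12.42

|zone P| = 69, |zone P∩zone Q| = 56.5833.
|zone P ∖ zone Q| = |zone P| − |zone P∩zone Q| = 69 − 56.5833 = 12.42.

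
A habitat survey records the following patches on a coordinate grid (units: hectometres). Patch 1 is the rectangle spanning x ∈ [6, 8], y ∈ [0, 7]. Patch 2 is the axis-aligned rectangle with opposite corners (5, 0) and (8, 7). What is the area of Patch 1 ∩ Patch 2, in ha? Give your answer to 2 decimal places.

14.00

|Patch 1∩Patch 2|: x∈[6,8], y∈[0,7] → 2·7 = 14.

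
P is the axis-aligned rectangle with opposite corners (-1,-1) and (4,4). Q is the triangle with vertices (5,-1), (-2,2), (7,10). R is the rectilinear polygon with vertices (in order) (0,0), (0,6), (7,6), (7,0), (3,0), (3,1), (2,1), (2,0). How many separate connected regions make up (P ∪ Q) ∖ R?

2

(P ∪ Q) ∖ R splits into 2 disjoint pieces (area 11.5354, area 7.5455).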